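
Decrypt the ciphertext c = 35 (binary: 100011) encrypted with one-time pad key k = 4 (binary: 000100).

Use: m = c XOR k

Step 1: XOR ciphertext with key:
  Ciphertext: 100011
  Key:        000100
  XOR:        100111
Step 2: Plaintext = 100111 = 39 in decimal.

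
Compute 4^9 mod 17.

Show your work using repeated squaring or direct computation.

Step 1: Compute 4^9 mod 17 step by step, reducing modulo 17 at each step.
  4^1 mod 17 = 4
  4^2 mod 17 = (4 * 4) mod 17 = 16
  4^3 mod 17 = (16 * 4) mod 17 = 13
  4^4 mod 17 = (13 * 4) mod 17 = 1
  4^5 mod 17 = (1 * 4) mod 17 = 4
  4^6 mod 17 = (4 * 4) mod 17 = 16
  4^7 mod 17 = (16 * 4) mod 17 = 13
  4^8 mod 17 = (13 * 4) mod 17 = 1
  4^9 mod 17 = (1 * 4) mod 17 = 4
Step 2: Result = 4.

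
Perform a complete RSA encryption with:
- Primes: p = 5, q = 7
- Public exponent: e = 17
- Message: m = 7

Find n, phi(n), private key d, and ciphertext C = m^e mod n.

Step 1: n = 5 * 7 = 35.
Step 2: phi(n) = (5-1)(7-1) = 4 * 6 = 24.
Step 3: Find d = 17^(-1) mod 24 = 17.
  Verify: 17 * 17 = 289 = 1 (mod 24).
Step 4: C = 7^17 mod 35 = 7.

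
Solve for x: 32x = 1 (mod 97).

Step 1: We need x such that 32 * x = 1 (mod 97).
Step 2: Using the extended Euclidean algorithm or trial:
  32 * 94 = 3008 = 31 * 97 + 1.
Step 3: Since 3008 mod 97 = 1, the inverse is x = 94.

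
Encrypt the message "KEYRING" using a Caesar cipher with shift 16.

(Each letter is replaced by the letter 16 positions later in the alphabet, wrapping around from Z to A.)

Step 1: For each letter, shift forward by 16 positions (mod 26).
  K (position 10) -> position (10+16) mod 26 = 0 -> A
  E (position 4) -> position (4+16) mod 26 = 20 -> U
  Y (position 24) -> position (24+16) mod 26 = 14 -> O
  R (position 17) -> position (17+16) mod 26 = 7 -> H
  I (position 8) -> position (8+16) mod 26 = 24 -> Y
  N (position 13) -> position (13+16) mod 26 = 3 -> D
  G (position 6) -> position (6+16) mod 26 = 22 -> W
Result: AUOHYDW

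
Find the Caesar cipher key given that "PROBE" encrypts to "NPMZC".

Step 1: Compare first letters: P (position 15) -> N (position 13).
Step 2: Shift = (13 - 15) mod 26 = 24.
The shift value is 24.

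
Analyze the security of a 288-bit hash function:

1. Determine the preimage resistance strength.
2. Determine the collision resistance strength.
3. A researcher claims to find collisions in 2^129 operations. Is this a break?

Step 1: Preimage resistance requires brute-force of 2^288 operations.
Step 2: Collision resistance (birthday bound) = 2^(288/2) = 2^144.
Step 3: The claimed attack costs 2^129 operations.
Step 4: Since 2^129 < 2^144, the claimed attack beats the generic birthday bound, so collision resistance is broken.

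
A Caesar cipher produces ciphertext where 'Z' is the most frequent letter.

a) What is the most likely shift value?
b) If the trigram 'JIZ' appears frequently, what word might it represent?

Step 1: In English, 'E' is the most frequent letter (12.7%).
Step 2: The most frequent ciphertext letter is 'Z' (position 25).
Step 3: Shift = (25 - 4) mod 26 = 21.
Step 4: Decrypt 'JIZ' by shifting back 21:
  J -> O
  I -> N
  Z -> E
Step 5: 'JIZ' decrypts to 'ONE'.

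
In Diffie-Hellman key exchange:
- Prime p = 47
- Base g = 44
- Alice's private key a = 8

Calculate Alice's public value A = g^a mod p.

Step 1: A = g^a mod p = 44^8 mod 47.
  44^1 mod 47 = 44
  44^2 mod 47 = (44 * 44) mod 47 = 9
  44^3 mod 47 = (9 * 44) mod 47 = 20
  44^4 mod 47 = (20 * 44) mod 47 = 34
  44^5 mod 47 = (34 * 44) mod 47 = 39
  44^6 mod 47 = (39 * 44) mod 47 = 24
  44^7 mod 47 = (24 * 44) mod 47 = 22
  44^8 mod 47 = (22 * 44) mod 47 = 28
Result: A = 28.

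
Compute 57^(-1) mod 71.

Step 1: We need x such that 57 * x = 1 (mod 71).
Step 2: Using the extended Euclidean algorithm or trial:
  57 * 5 = 285 = 4 * 71 + 1.
Step 3: Since 285 mod 71 = 1, the inverse is x = 5.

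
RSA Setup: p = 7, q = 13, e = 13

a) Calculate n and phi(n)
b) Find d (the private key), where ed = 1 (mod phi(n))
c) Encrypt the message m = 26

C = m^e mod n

Step 1: n = 7 * 13 = 91.
Step 2: phi(n) = (7-1)(13-1) = 6 * 12 = 72.
Step 3: Find d = 13^(-1) mod 72 = 61.
  Verify: 13 * 61 = 793 = 1 (mod 72).
Step 4: C = 26^13 mod 91 = 26.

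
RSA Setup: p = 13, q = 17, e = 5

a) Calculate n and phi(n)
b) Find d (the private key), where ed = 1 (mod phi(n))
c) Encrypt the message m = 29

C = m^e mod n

Step 1: n = 13 * 17 = 221.
Step 2: phi(n) = (13-1)(17-1) = 12 * 16 = 192.
Step 3: Find d = 5^(-1) mod 192 = 77.
  Verify: 5 * 77 = 385 = 1 (mod 192).
Step 4: C = 29^5 mod 221 = 139.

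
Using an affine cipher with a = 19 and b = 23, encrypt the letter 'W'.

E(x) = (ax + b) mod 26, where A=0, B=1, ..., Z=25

Step 1: Convert 'W' to number: x = 22.
Step 2: E(22) = (19 * 22 + 23) mod 26 = 441 mod 26 = 25.
Step 3: Convert 25 back to letter: Z.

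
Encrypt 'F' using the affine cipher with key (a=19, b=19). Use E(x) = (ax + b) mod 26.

Step 1: Convert 'F' to number: x = 5.
Step 2: E(5) = (19 * 5 + 19) mod 26 = 114 mod 26 = 10.
Step 3: Convert 10 back to letter: K.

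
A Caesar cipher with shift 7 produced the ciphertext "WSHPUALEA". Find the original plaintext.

Step 1: Reverse the shift by subtracting 7 from each letter position.
  W (position 22) -> position (22-7) mod 26 = 15 -> P
  S (position 18) -> position (18-7) mod 26 = 11 -> L
  H (position 7) -> position (7-7) mod 26 = 0 -> A
  P (position 15) -> position (15-7) mod 26 = 8 -> I
  U (position 20) -> position (20-7) mod 26 = 13 -> N
  A (position 0) -> position (0-7) mod 26 = 19 -> T
  L (position 11) -> position (11-7) mod 26 = 4 -> E
  E (position 4) -> position (4-7) mod 26 = 23 -> X
  A (position 0) -> position (0-7) mod 26 = 19 -> T
Decrypted message: PLAINTEXT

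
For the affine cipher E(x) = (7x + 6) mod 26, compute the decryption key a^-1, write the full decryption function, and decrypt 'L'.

Step 1: Find a^-1, the modular inverse of 7 mod 26.
Step 2: We need 7 * a^-1 = 1 (mod 26).
Step 3: 7 * 15 = 105 = 4 * 26 + 1, so a^-1 = 15.
Step 4: D(y) = 15(y - 6) mod 26.
Step 5: Apply to 'L' (y = 11): D(11) = 15 * (11 - 6) mod 26 = 15 * 5 mod 26 = 23 -> 'X'.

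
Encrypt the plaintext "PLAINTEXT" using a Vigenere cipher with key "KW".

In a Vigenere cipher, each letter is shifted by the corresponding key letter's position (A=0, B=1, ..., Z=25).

Step 1: Repeat key to match plaintext length:
  Plaintext: PLAINTEXT
  Key:       KWKWKWKWK
Step 2: Encrypt each letter:
  P(15) + K(10) = (15+10) mod 26 = 25 = Z
  L(11) + W(22) = (11+22) mod 26 = 7 = H
  A(0) + K(10) = (0+10) mod 26 = 10 = K
  I(8) + W(22) = (8+22) mod 26 = 4 = E
  N(13) + K(10) = (13+10) mod 26 = 23 = X
  T(19) + W(22) = (19+22) mod 26 = 15 = P
  E(4) + K(10) = (4+10) mod 26 = 14 = O
  X(23) + W(22) = (23+22) mod 26 = 19 = T
  T(19) + K(10) = (19+10) mod 26 = 3 = D
Ciphertext: ZHKEXPOTD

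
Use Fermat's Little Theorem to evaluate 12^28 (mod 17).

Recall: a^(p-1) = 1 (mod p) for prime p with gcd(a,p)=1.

Step 1: Since 17 is prime, by Fermat's Little Theorem: 12^16 = 1 (mod 17).
Step 2: Reduce exponent: 28 mod 16 = 12.
Step 3: So 12^28 = 12^12 (mod 17).
Step 4: 12^12 mod 17 = 4.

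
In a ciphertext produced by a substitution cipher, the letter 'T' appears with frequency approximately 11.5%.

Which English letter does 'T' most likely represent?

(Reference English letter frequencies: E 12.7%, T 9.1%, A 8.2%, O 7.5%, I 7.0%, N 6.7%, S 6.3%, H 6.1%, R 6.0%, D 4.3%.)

Step 1: The observed frequency is 11.5%.
Step 2: Compare with English frequencies:
  E: 12.7% (difference: 1.2%) <-- closest
  T: 9.1% (difference: 2.4%)
  A: 8.2% (difference: 3.3%)
  O: 7.5% (difference: 4.0%)
  I: 7.0% (difference: 4.5%)
  N: 6.7% (difference: 4.8%)
  S: 6.3% (difference: 5.2%)
  H: 6.1% (difference: 5.4%)
  R: 6.0% (difference: 5.5%)
  D: 4.3% (difference: 7.2%)
Step 3: 'T' most likely represents 'E' (frequency 12.7%).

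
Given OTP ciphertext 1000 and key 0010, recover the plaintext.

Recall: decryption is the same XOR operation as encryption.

Step 1: XOR ciphertext with key:
  Ciphertext: 1000
  Key:        0010
  XOR:        1010
Step 2: Plaintext = 1010 = 10 in decimal.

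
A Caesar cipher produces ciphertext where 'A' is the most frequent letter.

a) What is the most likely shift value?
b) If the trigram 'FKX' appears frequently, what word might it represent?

Step 1: In English, 'E' is the most frequent letter (12.7%).
Step 2: The most frequent ciphertext letter is 'A' (position 0).
Step 3: Shift = (0 - 4) mod 26 = 22.
Step 4: Decrypt 'FKX' by shifting back 22:
  F -> J
  K -> O
  X -> B
Step 5: 'FKX' decrypts to 'JOB'.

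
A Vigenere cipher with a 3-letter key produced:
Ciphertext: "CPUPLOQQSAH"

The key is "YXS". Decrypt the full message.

Step 1: Key 'YXS' has length 3. Extended key: YXSYXSYXSYX
Step 2: Decrypt each position:
  C(2) - Y(24) = 4 = E
  P(15) - X(23) = 18 = S
  U(20) - S(18) = 2 = C
  P(15) - Y(24) = 17 = R
  L(11) - X(23) = 14 = O
  O(14) - S(18) = 22 = W
  Q(16) - Y(24) = 18 = S
  Q(16) - X(23) = 19 = T
  S(18) - S(18) = 0 = A
  A(0) - Y(24) = 2 = C
  H(7) - X(23) = 10 = K
Plaintext: ESCROWSTACK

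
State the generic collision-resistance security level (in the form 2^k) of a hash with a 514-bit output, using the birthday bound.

Step 1: The birthday paradox gives collision probability ~50% after sqrt(2^n) = 2^(n/2) hashes.
Step 2: For 514-bit output: 2^(514/2) = 2^257.
Step 3: Approximately 2^257 hash computations needed.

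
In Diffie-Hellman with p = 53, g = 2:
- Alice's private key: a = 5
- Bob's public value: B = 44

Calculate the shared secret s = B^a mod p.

Step 1: s = B^a mod p = 44^5 mod 53.
  44^1 mod 53 = 44
  44^2 mod 53 = (44 * 44) mod 53 = 28
  44^3 mod 53 = (28 * 44) mod 53 = 13
  44^4 mod 53 = (13 * 44) mod 53 = 42
  44^5 mod 53 = (42 * 44) mod 53 = 46
Result: shared secret = 46.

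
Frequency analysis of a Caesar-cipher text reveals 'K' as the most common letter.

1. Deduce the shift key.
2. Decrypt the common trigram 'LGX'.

Step 1: In English, 'E' is the most frequent letter (12.7%).
Step 2: The most frequent ciphertext letter is 'K' (position 10).
Step 3: Shift = (10 - 4) mod 26 = 6.
Step 4: Decrypt 'LGX' by shifting back 6:
  L -> F
  G -> A
  X -> R
Step 5: 'LGX' decrypts to 'FAR'.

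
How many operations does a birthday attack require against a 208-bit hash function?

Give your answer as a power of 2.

Step 1: The birthday paradox gives collision probability ~50% after sqrt(2^n) = 2^(n/2) hashes.
Step 2: For 208-bit output: 2^(208/2) = 2^104.
Step 3: Approximately 2^104 hash computations needed.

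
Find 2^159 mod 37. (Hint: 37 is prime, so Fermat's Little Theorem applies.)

Step 1: Since 37 is prime, by Fermat's Little Theorem: 2^36 = 1 (mod 37).
Step 2: Reduce exponent: 159 mod 36 = 15.
Step 3: So 2^159 = 2^15 (mod 37).
Step 4: 2^15 mod 37 = 23.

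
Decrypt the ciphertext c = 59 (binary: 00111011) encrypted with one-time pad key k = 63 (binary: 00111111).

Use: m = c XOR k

Step 1: XOR ciphertext with key:
  Ciphertext: 00111011
  Key:        00111111
  XOR:        00000100
Step 2: Plaintext = 00000100 = 4 in decimal.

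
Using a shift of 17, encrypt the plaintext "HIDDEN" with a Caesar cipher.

Step 1: For each letter, shift forward by 17 positions (mod 26).
  H (position 7) -> position (7+17) mod 26 = 24 -> Y
  I (position 8) -> position (8+17) mod 26 = 25 -> Z
  D (position 3) -> position (3+17) mod 26 = 20 -> U
  D (position 3) -> position (3+17) mod 26 = 20 -> U
  E (position 4) -> position (4+17) mod 26 = 21 -> V
  N (position 13) -> position (13+17) mod 26 = 4 -> E
Result: YZUUVE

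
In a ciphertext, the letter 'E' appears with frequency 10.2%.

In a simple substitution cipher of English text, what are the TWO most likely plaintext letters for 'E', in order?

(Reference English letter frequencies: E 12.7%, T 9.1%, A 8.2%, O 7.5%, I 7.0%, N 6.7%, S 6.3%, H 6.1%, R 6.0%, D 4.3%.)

Step 1: Observed frequency of 'E' is 10.2%.
Step 2: Compute distances to each reference frequency and sort:
  T (9.1%): difference = 1.1% <-- BEST
  A (8.2%): difference = 2.0% <-- RUNNER-UP
  E (12.7%): difference = 2.5%
  O (7.5%): difference = 2.7%
  I (7.0%): difference = 3.2%
Step 3: Most likely is 'T' (9.1%, diff 1.1%); second most likely is 'A' (8.2%, diff 2.0%).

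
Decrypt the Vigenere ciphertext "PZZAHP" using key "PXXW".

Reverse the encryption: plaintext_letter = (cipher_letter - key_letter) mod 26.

Step 1: Extend key: PXXWPX
Step 2: Decrypt each letter (c - k) mod 26:
  P(15) - P(15) = (15-15) mod 26 = 0 = A
  Z(25) - X(23) = (25-23) mod 26 = 2 = C
  Z(25) - X(23) = (25-23) mod 26 = 2 = C
  A(0) - W(22) = (0-22) mod 26 = 4 = E
  H(7) - P(15) = (7-15) mod 26 = 18 = S
  P(15) - X(23) = (15-23) mod 26 = 18 = S
Plaintext: ACCESS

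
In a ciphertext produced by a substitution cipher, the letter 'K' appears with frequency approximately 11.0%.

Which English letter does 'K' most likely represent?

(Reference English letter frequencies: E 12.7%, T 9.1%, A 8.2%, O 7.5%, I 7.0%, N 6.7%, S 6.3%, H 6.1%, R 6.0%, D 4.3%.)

Step 1: The observed frequency is 11.0%.
Step 2: Compare with English frequencies:
  E: 12.7% (difference: 1.7%) <-- closest
  T: 9.1% (difference: 1.9%)
  A: 8.2% (difference: 2.8%)
  O: 7.5% (difference: 3.5%)
  I: 7.0% (difference: 4.0%)
  N: 6.7% (difference: 4.3%)
  S: 6.3% (difference: 4.7%)
  H: 6.1% (difference: 4.9%)
  R: 6.0% (difference: 5.0%)
  D: 4.3% (difference: 6.7%)
Step 3: 'K' most likely represents 'E' (frequency 12.7%).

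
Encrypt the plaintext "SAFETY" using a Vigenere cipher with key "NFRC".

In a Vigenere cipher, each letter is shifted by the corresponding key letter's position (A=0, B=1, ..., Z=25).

Step 1: Repeat key to match plaintext length:
  Plaintext: SAFETY
  Key:       NFRCNF
Step 2: Encrypt each letter:
  S(18) + N(13) = (18+13) mod 26 = 5 = F
  A(0) + F(5) = (0+5) mod 26 = 5 = F
  F(5) + R(17) = (5+17) mod 26 = 22 = W
  E(4) + C(2) = (4+2) mod 26 = 6 = G
  T(19) + N(13) = (19+13) mod 26 = 6 = G
  Y(24) + F(5) = (24+5) mod 26 = 3 = D
Ciphertext: FFWGGD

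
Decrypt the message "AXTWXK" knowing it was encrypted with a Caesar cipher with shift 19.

Step 1: Reverse the shift by subtracting 19 from each letter position.
  A (position 0) -> position (0-19) mod 26 = 7 -> H
  X (position 23) -> position (23-19) mod 26 = 4 -> E
  T (position 19) -> position (19-19) mod 26 = 0 -> A
  W (position 22) -> position (22-19) mod 26 = 3 -> D
  X (position 23) -> position (23-19) mod 26 = 4 -> E
  K (position 10) -> position (10-19) mod 26 = 17 -> R
Decrypted message: HEADER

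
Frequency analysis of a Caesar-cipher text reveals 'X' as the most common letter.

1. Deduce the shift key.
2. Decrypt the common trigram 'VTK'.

Step 1: In English, 'E' is the most frequent letter (12.7%).
Step 2: The most frequent ciphertext letter is 'X' (position 23).
Step 3: Shift = (23 - 4) mod 26 = 19.
Step 4: Decrypt 'VTK' by shifting back 19:
  V -> C
  T -> A
  K -> R
Step 5: 'VTK' decrypts to 'CAR'.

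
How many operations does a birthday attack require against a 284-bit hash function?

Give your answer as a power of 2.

Step 1: The birthday paradox gives collision probability ~50% after sqrt(2^n) = 2^(n/2) hashes.
Step 2: For 284-bit output: 2^(284/2) = 2^142.
Step 3: Approximately 2^142 hash computations needed.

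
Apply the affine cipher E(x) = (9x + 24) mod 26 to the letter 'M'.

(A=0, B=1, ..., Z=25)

Step 1: Convert 'M' to number: x = 12.
Step 2: E(12) = (9 * 12 + 24) mod 26 = 132 mod 26 = 2.
Step 3: Convert 2 back to letter: C.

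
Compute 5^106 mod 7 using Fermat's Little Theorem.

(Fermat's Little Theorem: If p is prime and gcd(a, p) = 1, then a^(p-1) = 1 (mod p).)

Step 1: Since 7 is prime, by Fermat's Little Theorem: 5^6 = 1 (mod 7).
Step 2: Reduce exponent: 106 mod 6 = 4.
Step 3: So 5^106 = 5^4 (mod 7).
Step 4: 5^4 mod 7 = 2.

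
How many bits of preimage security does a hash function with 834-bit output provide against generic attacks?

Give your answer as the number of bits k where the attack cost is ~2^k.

Step 1: The hash has a 834-bit output.
Step 2: Preimage resistance means: given a digest h(x), it should be infeasible to find any input that hashes to it.
With a 834-bit output there are 2^834 possible digests, so a generic brute-force preimage search costs about 2^834 evaluations.
Step 3: Security level = 834 bits.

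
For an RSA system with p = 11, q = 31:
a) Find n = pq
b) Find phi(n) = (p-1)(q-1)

Step 1: n = p * q = 11 * 31 = 341.
Step 2: phi(n) = (p-1)(q-1) = 10 * 30 = 300.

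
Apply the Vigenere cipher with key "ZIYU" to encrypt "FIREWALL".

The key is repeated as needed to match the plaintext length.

Step 1: Repeat key to match plaintext length:
  Plaintext: FIREWALL
  Key:       ZIYUZIYU
Step 2: Encrypt each letter:
  F(5) + Z(25) = (5+25) mod 26 = 4 = E
  I(8) + I(8) = (8+8) mod 26 = 16 = Q
  R(17) + Y(24) = (17+24) mod 26 = 15 = P
  E(4) + U(20) = (4+20) mod 26 = 24 = Y
  W(22) + Z(25) = (22+25) mod 26 = 21 = V
  A(0) + I(8) = (0+8) mod 26 = 8 = I
  L(11) + Y(24) = (11+24) mod 26 = 9 = J
  L(11) + U(20) = (11+20) mod 26 = 5 = F
Ciphertext: EQPYVIJF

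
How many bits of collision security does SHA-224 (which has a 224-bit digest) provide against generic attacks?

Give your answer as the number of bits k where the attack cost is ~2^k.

Step 1: The hash has a 224-bit output.
Step 2: Collision resistance means it should be infeasible to find any x != y with h(x) = h(y).
By the birthday bound, a generic collision search succeeds after about sqrt(2^224) = 2^(224/2) = 2^112 evaluations.
Step 3: Security level = 112 bits.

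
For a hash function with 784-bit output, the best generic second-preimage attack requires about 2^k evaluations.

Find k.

Step 1: The hash has a 784-bit output.
Step 2: Second-preimage resistance means: given a specific input x, it should be infeasible to find a different y with h(y) = h(x).
With a 784-bit output, a generic search for a second preimage costs about 2^784 evaluations (each trial matches the fixed target with probability 2^-784).
Step 3: Security level = 784 bits.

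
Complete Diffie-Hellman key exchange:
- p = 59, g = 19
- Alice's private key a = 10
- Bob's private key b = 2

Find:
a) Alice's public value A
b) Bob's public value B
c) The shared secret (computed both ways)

Step 1: A = g^a mod p = 19^10 mod 59 = 51.
Step 2: B = g^b mod p = 19^2 mod 59 = 7.
Step 3: Alice computes s = B^a mod p = 7^10 mod 59 = 5.
Step 4: Bob computes s = A^b mod p = 51^2 mod 59 = 5.
Both sides agree: shared secret = 5.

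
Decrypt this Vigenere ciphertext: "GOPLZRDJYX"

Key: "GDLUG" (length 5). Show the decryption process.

Step 1: Key 'GDLUG' has length 5. Extended key: GDLUGGDLUG
Step 2: Decrypt each position:
  G(6) - G(6) = 0 = A
  O(14) - D(3) = 11 = L
  P(15) - L(11) = 4 = E
  L(11) - U(20) = 17 = R
  Z(25) - G(6) = 19 = T
  R(17) - G(6) = 11 = L
  D(3) - D(3) = 0 = A
  J(9) - L(11) = 24 = Y
  Y(24) - U(20) = 4 = E
  X(23) - G(6) = 17 = R
Plaintext: ALERTLAYER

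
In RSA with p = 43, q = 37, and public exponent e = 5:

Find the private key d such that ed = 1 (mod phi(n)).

Step 1: n = 43 * 37 = 1591.
Step 2: phi(n) = 42 * 36 = 1512.
Step 3: Find d such that 5 * d = 1 (mod 1512).
Step 4: d = 5^(-1) mod 1512 = 605.
Verification: 5 * 605 = 3025 = 2 * 1512 + 1.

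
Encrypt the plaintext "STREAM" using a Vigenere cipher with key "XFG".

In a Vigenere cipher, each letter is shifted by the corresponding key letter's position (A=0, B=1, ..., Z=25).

Step 1: Repeat key to match plaintext length:
  Plaintext: STREAM
  Key:       XFGXFG
Step 2: Encrypt each letter:
  S(18) + X(23) = (18+23) mod 26 = 15 = P
  T(19) + F(5) = (19+5) mod 26 = 24 = Y
  R(17) + G(6) = (17+6) mod 26 = 23 = X
  E(4) + X(23) = (4+23) mod 26 = 1 = B
  A(0) + F(5) = (0+5) mod 26 = 5 = F
  M(12) + G(6) = (12+6) mod 26 = 18 = S
Ciphertext: PYXBFS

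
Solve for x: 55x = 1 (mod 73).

Step 1: We need x such that 55 * x = 1 (mod 73).
Step 2: Using the extended Euclidean algorithm or trial:
  55 * 4 = 220 = 3 * 73 + 1.
Step 3: Since 220 mod 73 = 1, the inverse is x = 4.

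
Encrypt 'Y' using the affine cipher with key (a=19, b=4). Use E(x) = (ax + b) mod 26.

Step 1: Convert 'Y' to number: x = 24.
Step 2: E(24) = (19 * 24 + 4) mod 26 = 460 mod 26 = 18.
Step 3: Convert 18 back to letter: S.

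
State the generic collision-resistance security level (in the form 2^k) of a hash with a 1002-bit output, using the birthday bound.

Step 1: The birthday paradox gives collision probability ~50% after sqrt(2^n) = 2^(n/2) hashes.
Step 2: For 1002-bit output: 2^(1002/2) = 2^501.
Step 3: Approximately 2^501 hash computations needed.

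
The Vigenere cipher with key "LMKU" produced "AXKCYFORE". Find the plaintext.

Step 1: Extend key: LMKULMKUL
Step 2: Decrypt each letter (c - k) mod 26:
  A(0) - L(11) = (0-11) mod 26 = 15 = P
  X(23) - M(12) = (23-12) mod 26 = 11 = L
  K(10) - K(10) = (10-10) mod 26 = 0 = A
  C(2) - U(20) = (2-20) mod 26 = 8 = I
  Y(24) - L(11) = (24-11) mod 26 = 13 = N
  F(5) - M(12) = (5-12) mod 26 = 19 = T
  O(14) - K(10) = (14-10) mod 26 = 4 = E
  R(17) - U(20) = (17-20) mod 26 = 23 = X
  E(4) - L(11) = (4-11) mod 26 = 19 = T
Plaintext: PLAINTEXT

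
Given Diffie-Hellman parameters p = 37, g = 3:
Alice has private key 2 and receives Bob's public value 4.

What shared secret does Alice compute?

Step 1: s = B^a mod p = 4^2 mod 37.
  4^1 mod 37 = 4
  4^2 mod 37 = (4 * 4) mod 37 = 16
Result: shared secret = 16.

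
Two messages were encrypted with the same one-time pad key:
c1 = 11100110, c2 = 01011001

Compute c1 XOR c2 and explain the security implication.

Step 1: c1 XOR c2 = (m1 XOR k) XOR (m2 XOR k).
Step 2: By XOR associativity/commutativity: = m1 XOR m2 XOR k XOR k = m1 XOR m2.
Step 3: 11100110 XOR 01011001 = 10111111 = 191.
Step 4: The key cancels out! An attacker learns m1 XOR m2 = 191, revealing the relationship between plaintexts.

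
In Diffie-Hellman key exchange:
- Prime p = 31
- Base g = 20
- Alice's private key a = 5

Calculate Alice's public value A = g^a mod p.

Step 1: A = g^a mod p = 20^5 mod 31.
  20^1 mod 31 = 20
  20^2 mod 31 = (20 * 20) mod 31 = 28
  20^3 mod 31 = (28 * 20) mod 31 = 2
  20^4 mod 31 = (2 * 20) mod 31 = 9
  20^5 mod 31 = (9 * 20) mod 31 = 25
Result: A = 25.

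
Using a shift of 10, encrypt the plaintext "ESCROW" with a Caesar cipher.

Step 1: For each letter, shift forward by 10 positions (mod 26).
  E (position 4) -> position (4+10) mod 26 = 14 -> O
  S (position 18) -> position (18+10) mod 26 = 2 -> C
  C (position 2) -> position (2+10) mod 26 = 12 -> M
  R (position 17) -> position (17+10) mod 26 = 1 -> B
  O (position 14) -> position (14+10) mod 26 = 24 -> Y
  W (position 22) -> position (22+10) mod 26 = 6 -> G
Result: OCMBYG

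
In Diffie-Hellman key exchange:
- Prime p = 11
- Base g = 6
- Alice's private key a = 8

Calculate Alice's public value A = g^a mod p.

Step 1: A = g^a mod p = 6^8 mod 11.
  6^1 mod 11 = 6
  6^2 mod 11 = (6 * 6) mod 11 = 3
  6^3 mod 11 = (3 * 6) mod 11 = 7
  6^4 mod 11 = (7 * 6) mod 11 = 9
  6^5 mod 11 = (9 * 6) mod 11 = 10
  6^6 mod 11 = (10 * 6) mod 11 = 5
  6^7 mod 11 = (5 * 6) mod 11 = 8
  6^8 mod 11 = (8 * 6) mod 11 = 4
Result: A = 4.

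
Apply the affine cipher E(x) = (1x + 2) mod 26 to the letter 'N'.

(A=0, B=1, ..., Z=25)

Step 1: Convert 'N' to number: x = 13.
Step 2: E(13) = (1 * 13 + 2) mod 26 = 15 mod 26 = 15.
Step 3: Convert 15 back to letter: P.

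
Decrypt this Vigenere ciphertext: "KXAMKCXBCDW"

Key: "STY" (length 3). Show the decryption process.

Step 1: Key 'STY' has length 3. Extended key: STYSTYSTYST
Step 2: Decrypt each position:
  K(10) - S(18) = 18 = S
  X(23) - T(19) = 4 = E
  A(0) - Y(24) = 2 = C
  M(12) - S(18) = 20 = U
  K(10) - T(19) = 17 = R
  C(2) - Y(24) = 4 = E
  X(23) - S(18) = 5 = F
  B(1) - T(19) = 8 = I
  C(2) - Y(24) = 4 = E
  D(3) - S(18) = 11 = L
  W(22) - T(19) = 3 = D
Plaintext: SECUREFIELD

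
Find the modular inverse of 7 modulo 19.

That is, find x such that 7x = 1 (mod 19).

Step 1: We need x such that 7 * x = 1 (mod 19).
Step 2: Using the extended Euclidean algorithm or trial:
  7 * 11 = 77 = 4 * 19 + 1.
Step 3: Since 77 mod 19 = 1, the inverse is x = 11.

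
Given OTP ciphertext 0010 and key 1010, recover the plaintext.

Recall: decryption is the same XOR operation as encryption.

Step 1: XOR ciphertext with key:
  Ciphertext: 0010
  Key:        1010
  XOR:        1000
Step 2: Plaintext = 1000 = 8 in decimal.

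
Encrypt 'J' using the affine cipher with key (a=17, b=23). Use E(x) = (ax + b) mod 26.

Step 1: Convert 'J' to number: x = 9.
Step 2: E(9) = (17 * 9 + 23) mod 26 = 176 mod 26 = 20.
Step 3: Convert 20 back to letter: U.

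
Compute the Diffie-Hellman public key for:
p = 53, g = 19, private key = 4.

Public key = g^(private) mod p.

Step 1: A = g^a mod p = 19^4 mod 53.
  19^1 mod 53 = 19
  19^2 mod 53 = (19 * 19) mod 53 = 43
  19^3 mod 53 = (43 * 19) mod 53 = 22
  19^4 mod 53 = (22 * 19) mod 53 = 47
Result: A = 47.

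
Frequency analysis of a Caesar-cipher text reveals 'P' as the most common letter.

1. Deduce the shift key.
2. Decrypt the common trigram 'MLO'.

Step 1: In English, 'E' is the most frequent letter (12.7%).
Step 2: The most frequent ciphertext letter is 'P' (position 15).
Step 3: Shift = (15 - 4) mod 26 = 11.
Step 4: Decrypt 'MLO' by shifting back 11:
  M -> B
  L -> A
  O -> D
Step 5: 'MLO' decrypts to 'BAD'.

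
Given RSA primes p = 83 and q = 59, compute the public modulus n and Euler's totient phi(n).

Step 1: n = p * q = 83 * 59 = 4897.
Step 2: phi(n) = (p-1)(q-1) = 82 * 58 = 4756.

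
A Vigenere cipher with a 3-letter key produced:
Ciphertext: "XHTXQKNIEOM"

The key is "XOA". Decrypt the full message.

Step 1: Key 'XOA' has length 3. Extended key: XOAXOAXOAXO
Step 2: Decrypt each position:
  X(23) - X(23) = 0 = A
  H(7) - O(14) = 19 = T
  T(19) - A(0) = 19 = T
  X(23) - X(23) = 0 = A
  Q(16) - O(14) = 2 = C
  K(10) - A(0) = 10 = K
  N(13) - X(23) = 16 = Q
  I(8) - O(14) = 20 = U
  E(4) - A(0) = 4 = E
  O(14) - X(23) = 17 = R
  M(12) - O(14) = 24 = Y
Plaintext: ATTACKQUERY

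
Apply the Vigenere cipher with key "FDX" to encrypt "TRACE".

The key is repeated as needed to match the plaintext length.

Step 1: Repeat key to match plaintext length:
  Plaintext: TRACE
  Key:       FDXFD
Step 2: Encrypt each letter:
  T(19) + F(5) = (19+5) mod 26 = 24 = Y
  R(17) + D(3) = (17+3) mod 26 = 20 = U
  A(0) + X(23) = (0+23) mod 26 = 23 = X
  C(2) + F(5) = (2+5) mod 26 = 7 = H
  E(4) + D(3) = (4+3) mod 26 = 7 = H
Ciphertext: YUXHH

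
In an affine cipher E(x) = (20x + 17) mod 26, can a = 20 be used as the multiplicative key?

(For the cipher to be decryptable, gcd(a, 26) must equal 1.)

Step 1: Compute gcd(20, 26).
Step 2: gcd(20, 26) = 2.
Since gcd = 2 != 1, 20 shares a common factor with 26, so it cannot be used.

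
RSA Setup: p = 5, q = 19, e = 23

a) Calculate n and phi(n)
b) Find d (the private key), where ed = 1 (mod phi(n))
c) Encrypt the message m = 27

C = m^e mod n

Step 1: n = 5 * 19 = 95.
Step 2: phi(n) = (5-1)(19-1) = 4 * 18 = 72.
Step 3: Find d = 23^(-1) mod 72 = 47.
  Verify: 23 * 47 = 1081 = 1 (mod 72).
Step 4: C = 27^23 mod 95 = 88.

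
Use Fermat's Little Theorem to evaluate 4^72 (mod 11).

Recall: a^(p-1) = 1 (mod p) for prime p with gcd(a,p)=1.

Step 1: Since 11 is prime, by Fermat's Little Theorem: 4^10 = 1 (mod 11).
Step 2: Reduce exponent: 72 mod 10 = 2.
Step 3: So 4^72 = 4^2 (mod 11).
Step 4: 4^2 mod 11 = 5.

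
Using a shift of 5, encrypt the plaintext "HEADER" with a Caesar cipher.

Step 1: For each letter, shift forward by 5 positions (mod 26).
  H (position 7) -> position (7+5) mod 26 = 12 -> M
  E (position 4) -> position (4+5) mod 26 = 9 -> J
  A (position 0) -> position (0+5) mod 26 = 5 -> F
  D (position 3) -> position (3+5) mod 26 = 8 -> I
  E (position 4) -> position (4+5) mod 26 = 9 -> J
  R (position 17) -> position (17+5) mod 26 = 22 -> W
Result: MJFIJW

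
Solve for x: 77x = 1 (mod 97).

Step 1: We need x such that 77 * x = 1 (mod 97).
Step 2: Using the extended Euclidean algorithm or trial:
  77 * 63 = 4851 = 50 * 97 + 1.
Step 3: Since 4851 mod 97 = 1, the inverse is x = 63.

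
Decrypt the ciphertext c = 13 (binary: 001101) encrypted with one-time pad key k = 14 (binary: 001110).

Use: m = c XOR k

Step 1: XOR ciphertext with key:
  Ciphertext: 001101
  Key:        001110
  XOR:        000011
Step 2: Plaintext = 000011 = 3 in decimal.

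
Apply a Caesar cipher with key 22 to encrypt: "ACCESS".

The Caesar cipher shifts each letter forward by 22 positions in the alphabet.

Step 1: For each letter, shift forward by 22 positions (mod 26).
  A (position 0) -> position (0+22) mod 26 = 22 -> W
  C (position 2) -> position (2+22) mod 26 = 24 -> Y
  C (position 2) -> position (2+22) mod 26 = 24 -> Y
  E (position 4) -> position (4+22) mod 26 = 0 -> A
  S (position 18) -> position (18+22) mod 26 = 14 -> O
  S (position 18) -> position (18+22) mod 26 = 14 -> O
Result: WYYAOO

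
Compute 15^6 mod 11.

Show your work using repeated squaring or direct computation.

Step 1: Compute 15^6 mod 11 step by step, reducing modulo 11 at each step.
  15^1 mod 11 = 4
  15^2 mod 11 = (4 * 15) mod 11 = 5
  15^3 mod 11 = (5 * 15) mod 11 = 9
  15^4 mod 11 = (9 * 15) mod 11 = 3
  15^5 mod 11 = (3 * 15) mod 11 = 1
  15^6 mod 11 = (1 * 15) mod 11 = 4
Step 2: Result = 4.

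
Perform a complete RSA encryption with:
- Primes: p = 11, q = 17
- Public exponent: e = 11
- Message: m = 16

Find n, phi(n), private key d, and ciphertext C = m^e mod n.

Step 1: n = 11 * 17 = 187.
Step 2: phi(n) = (11-1)(17-1) = 10 * 16 = 160.
Step 3: Find d = 11^(-1) mod 160 = 131.
  Verify: 11 * 131 = 1441 = 1 (mod 160).
Step 4: C = 16^11 mod 187 = 16.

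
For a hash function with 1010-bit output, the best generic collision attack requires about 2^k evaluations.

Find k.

Step 1: The hash has a 1010-bit output.
Step 2: Collision resistance means it should be infeasible to find any x != y with h(x) = h(y).
By the birthday bound, a generic collision search succeeds after about sqrt(2^1010) = 2^(1010/2) = 2^505 evaluations.
Step 3: Security level = 505 bits.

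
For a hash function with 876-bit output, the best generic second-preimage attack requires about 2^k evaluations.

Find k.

Step 1: The hash has a 876-bit output.
Step 2: Second-preimage resistance means: given a specific input x, it should be infeasible to find a different y with h(y) = h(x).
With a 876-bit output, a generic search for a second preimage costs about 2^876 evaluations (each trial matches the fixed target with probability 2^-876).
Step 3: Security level = 876 bits.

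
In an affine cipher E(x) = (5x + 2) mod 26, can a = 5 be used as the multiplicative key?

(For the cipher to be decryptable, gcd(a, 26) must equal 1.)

Step 1: Compute gcd(5, 26).
Step 2: gcd(5, 26) = 1.
Since gcd = 1, 5 is coprime with 26, so it is a valid key.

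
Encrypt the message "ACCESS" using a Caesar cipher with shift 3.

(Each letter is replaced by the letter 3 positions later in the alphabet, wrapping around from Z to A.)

Step 1: For each letter, shift forward by 3 positions (mod 26).
  A (position 0) -> position (0+3) mod 26 = 3 -> D
  C (position 2) -> position (2+3) mod 26 = 5 -> F
  C (position 2) -> position (2+3) mod 26 = 5 -> F
  E (position 4) -> position (4+3) mod 26 = 7 -> H
  S (position 18) -> position (18+3) mod 26 = 21 -> V
  S (position 18) -> position (18+3) mod 26 = 21 -> V
Result: DFFHVV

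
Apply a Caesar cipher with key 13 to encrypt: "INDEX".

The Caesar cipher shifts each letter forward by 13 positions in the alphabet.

Step 1: For each letter, shift forward by 13 positions (mod 26).
  I (position 8) -> position (8+13) mod 26 = 21 -> V
  N (position 13) -> position (13+13) mod 26 = 0 -> A
  D (position 3) -> position (3+13) mod 26 = 16 -> Q
  E (position 4) -> position (4+13) mod 26 = 17 -> R
  X (position 23) -> position (23+13) mod 26 = 10 -> K
Result: VAQRK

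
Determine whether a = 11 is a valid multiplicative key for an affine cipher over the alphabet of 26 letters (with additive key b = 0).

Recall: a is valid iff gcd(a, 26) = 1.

Step 1: Compute gcd(11, 26).
Step 2: gcd(11, 26) = 1.
Since gcd = 1, 11 is coprime with 26, so it is a valid key.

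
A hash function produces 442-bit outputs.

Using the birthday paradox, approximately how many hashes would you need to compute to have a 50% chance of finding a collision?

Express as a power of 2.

Step 1: The birthday paradox gives collision probability ~50% after sqrt(2^n) = 2^(n/2) hashes.
Step 2: For 442-bit output: 2^(442/2) = 2^221.
Step 3: Approximately 2^221 hash computations needed.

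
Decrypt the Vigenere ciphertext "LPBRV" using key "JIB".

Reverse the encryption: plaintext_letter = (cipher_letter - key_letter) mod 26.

Step 1: Extend key: JIBJI
Step 2: Decrypt each letter (c - k) mod 26:
  L(11) - J(9) = (11-9) mod 26 = 2 = C
  P(15) - I(8) = (15-8) mod 26 = 7 = H
  B(1) - B(1) = (1-1) mod 26 = 0 = A
  R(17) - J(9) = (17-9) mod 26 = 8 = I
  V(21) - I(8) = (21-8) mod 26 = 13 = N
Plaintext: CHAIN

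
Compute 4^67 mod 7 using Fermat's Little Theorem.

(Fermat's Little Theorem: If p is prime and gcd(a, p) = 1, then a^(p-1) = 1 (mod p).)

Step 1: Since 7 is prime, by Fermat's Little Theorem: 4^6 = 1 (mod 7).
Step 2: Reduce exponent: 67 mod 6 = 1.
Step 3: So 4^67 = 4^1 (mod 7).
Step 4: 4^1 mod 7 = 4.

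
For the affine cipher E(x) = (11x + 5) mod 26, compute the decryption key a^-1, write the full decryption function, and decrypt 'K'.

Step 1: Find a^-1, the modular inverse of 11 mod 26.
Step 2: We need 11 * a^-1 = 1 (mod 26).
Step 3: 11 * 19 = 209 = 8 * 26 + 1, so a^-1 = 19.
Step 4: D(y) = 19(y - 5) mod 26.
Step 5: Apply to 'K' (y = 10): D(10) = 19 * (10 - 5) mod 26 = 19 * 5 mod 26 = 17 -> 'R'.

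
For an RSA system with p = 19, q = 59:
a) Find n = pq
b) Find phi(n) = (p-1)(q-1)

Step 1: n = p * q = 19 * 59 = 1121.
Step 2: phi(n) = (p-1)(q-1) = 18 * 58 = 1044.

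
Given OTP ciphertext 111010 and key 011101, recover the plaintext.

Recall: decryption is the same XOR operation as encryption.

Step 1: XOR ciphertext with key:
  Ciphertext: 111010
  Key:        011101
  XOR:        100111
Step 2: Plaintext = 100111 = 39 in decimal.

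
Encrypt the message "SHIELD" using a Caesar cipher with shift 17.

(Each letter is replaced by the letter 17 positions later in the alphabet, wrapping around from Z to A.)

Step 1: For each letter, shift forward by 17 positions (mod 26).
  S (position 18) -> position (18+17) mod 26 = 9 -> J
  H (position 7) -> position (7+17) mod 26 = 24 -> Y
  I (position 8) -> position (8+17) mod 26 = 25 -> Z
  E (position 4) -> position (4+17) mod 26 = 21 -> V
  L (position 11) -> position (11+17) mod 26 = 2 -> C
  D (position 3) -> position (3+17) mod 26 = 20 -> U
Result: JYZVCU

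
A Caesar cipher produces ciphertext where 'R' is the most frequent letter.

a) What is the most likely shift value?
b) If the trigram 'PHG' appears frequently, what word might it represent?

Step 1: In English, 'E' is the most frequent letter (12.7%).
Step 2: The most frequent ciphertext letter is 'R' (position 17).
Step 3: Shift = (17 - 4) mod 26 = 13.
Step 4: Decrypt 'PHG' by shifting back 13:
  P -> C
  H -> U
  G -> T
Step 5: 'PHG' decrypts to 'CUT'.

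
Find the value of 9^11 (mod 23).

Step 1: Compute 9^11 mod 23 step by step, reducing modulo 23 at each step.
  9^1 mod 23 = 9
  9^2 mod 23 = (9 * 9) mod 23 = 12
  9^3 mod 23 = (12 * 9) mod 23 = 16
  9^4 mod 23 = (16 * 9) mod 23 = 6
  9^5 mod 23 = (6 * 9) mod 23 = 8
  9^6 mod 23 = (8 * 9) mod 23 = 3
  9^7 mod 23 = (3 * 9) mod 23 = 4
  9^8 mod 23 = (4 * 9) mod 23 = 13
  9^9 mod 23 = (13 * 9) mod 23 = 2
  9^10 mod 23 = (2 * 9) mod 23 = 18
  9^11 mod 23 = (18 * 9) mod 23 = 1
Step 2: Result = 1.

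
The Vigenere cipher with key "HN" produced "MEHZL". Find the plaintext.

Step 1: Extend key: HNHNH
Step 2: Decrypt each letter (c - k) mod 26:
  M(12) - H(7) = (12-7) mod 26 = 5 = F
  E(4) - N(13) = (4-13) mod 26 = 17 = R
  H(7) - H(7) = (7-7) mod 26 = 0 = A
  Z(25) - N(13) = (25-13) mod 26 = 12 = M
  L(11) - H(7) = (11-7) mod 26 = 4 = E
Plaintext: FRAME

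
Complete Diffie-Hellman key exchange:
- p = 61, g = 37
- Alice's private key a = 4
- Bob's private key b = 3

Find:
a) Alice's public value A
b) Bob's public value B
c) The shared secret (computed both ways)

Step 1: A = g^a mod p = 37^4 mod 61 = 58.
Step 2: B = g^b mod p = 37^3 mod 61 = 23.
Step 3: Alice computes s = B^a mod p = 23^4 mod 61 = 34.
Step 4: Bob computes s = A^b mod p = 58^3 mod 61 = 34.
Both sides agree: shared secret = 34.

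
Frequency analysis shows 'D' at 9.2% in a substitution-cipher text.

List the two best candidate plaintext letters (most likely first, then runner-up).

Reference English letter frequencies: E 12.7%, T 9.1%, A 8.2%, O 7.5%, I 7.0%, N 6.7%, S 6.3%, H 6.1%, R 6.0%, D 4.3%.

Step 1: Observed frequency of 'D' is 9.2%.
Step 2: Compute distances to each reference frequency and sort:
  T (9.1%): difference = 0.1% <-- BEST
  A (8.2%): difference = 1.0% <-- RUNNER-UP
  O (7.5%): difference = 1.7%
  I (7.0%): difference = 2.2%
  N (6.7%): difference = 2.5%
Step 3: Most likely is 'T' (9.1%, diff 0.1%); second most likely is 'A' (8.2%, diff 1.0%).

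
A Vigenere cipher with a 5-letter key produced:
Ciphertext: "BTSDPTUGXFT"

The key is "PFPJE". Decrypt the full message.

Step 1: Key 'PFPJE' has length 5. Extended key: PFPJEPFPJEP
Step 2: Decrypt each position:
  B(1) - P(15) = 12 = M
  T(19) - F(5) = 14 = O
  S(18) - P(15) = 3 = D
  D(3) - J(9) = 20 = U
  P(15) - E(4) = 11 = L
  T(19) - P(15) = 4 = E
  U(20) - F(5) = 15 = P
  G(6) - P(15) = 17 = R
  X(23) - J(9) = 14 = O
  F(5) - E(4) = 1 = B
  T(19) - P(15) = 4 = E
Plaintext: MODULEPROBE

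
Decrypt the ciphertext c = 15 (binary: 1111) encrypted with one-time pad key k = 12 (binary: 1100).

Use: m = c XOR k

Step 1: XOR ciphertext with key:
  Ciphertext: 1111
  Key:        1100
  XOR:        0011
Step 2: Plaintext = 0011 = 3 in decimal.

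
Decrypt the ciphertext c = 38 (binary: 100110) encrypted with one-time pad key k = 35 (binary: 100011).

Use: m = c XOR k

Step 1: XOR ciphertext with key:
  Ciphertext: 100110
  Key:        100011
  XOR:        000101
Step 2: Plaintext = 000101 = 5 in decimal.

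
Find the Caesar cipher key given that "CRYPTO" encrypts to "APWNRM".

Step 1: Compare first letters: C (position 2) -> A (position 0).
Step 2: Shift = (0 - 2) mod 26 = 24.
The shift value is 24.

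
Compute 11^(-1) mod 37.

Step 1: We need x such that 11 * x = 1 (mod 37).
Step 2: Using the extended Euclidean algorithm or trial:
  11 * 27 = 297 = 8 * 37 + 1.
Step 3: Since 297 mod 37 = 1, the inverse is x = 27.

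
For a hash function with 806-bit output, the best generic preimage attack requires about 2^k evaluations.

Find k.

Step 1: The hash has a 806-bit output.
Step 2: Preimage resistance means: given a digest h(x), it should be infeasible to find any input that hashes to it.
With a 806-bit output there are 2^806 possible digests, so a generic brute-force preimage search costs about 2^806 evaluations.
Step 3: Security level = 806 bits.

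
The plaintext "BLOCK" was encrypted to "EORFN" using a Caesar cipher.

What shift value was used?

Step 1: Compare first letters: B (position 1) -> E (position 4).
Step 2: Shift = (4 - 1) mod 26 = 3.
The shift value is 3.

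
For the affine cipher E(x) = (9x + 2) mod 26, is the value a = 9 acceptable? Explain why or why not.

Step 1: Compute gcd(9, 26).
Step 2: gcd(9, 26) = 1.
Since gcd = 1, 9 is coprime with 26, so it is a valid key.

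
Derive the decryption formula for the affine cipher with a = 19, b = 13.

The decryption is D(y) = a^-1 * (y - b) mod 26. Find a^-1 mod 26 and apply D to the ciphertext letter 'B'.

Step 1: Find a^-1, the modular inverse of 19 mod 26.
Step 2: We need 19 * a^-1 = 1 (mod 26).
Step 3: 19 * 11 = 209 = 8 * 26 + 1, so a^-1 = 11.
Step 4: D(y) = 11(y - 13) mod 26.
Step 5: Apply to 'B' (y = 1): D(1) = 11 * (1 - 13) mod 26 = 11 * -12 mod 26 = 24 -> 'Y'.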